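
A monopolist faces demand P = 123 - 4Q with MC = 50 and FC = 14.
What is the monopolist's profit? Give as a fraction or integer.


MR = MC: 123 - 8Q = 50
Q* = 73/8
P* = 123 - 4*73/8 = 173/2
Profit = (P* - MC)*Q* - FC
= (173/2 - 50)*73/8 - 14
= 73/2*73/8 - 14
= 5329/16 - 14 = 5105/16

5105/16


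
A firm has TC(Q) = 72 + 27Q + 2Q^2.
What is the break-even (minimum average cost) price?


AC(Q) = 72/Q + 27 + 2Q
To minimize: dAC/dQ = -72/Q^2 + 2 = 0
Q^2 = 72/2 = 36
Q* = 6
Min AC = 72/6 + 27 + 2*6
Min AC = 12 + 27 + 12 = 51

51


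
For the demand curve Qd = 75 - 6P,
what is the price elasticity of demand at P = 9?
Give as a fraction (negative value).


dQ/dP = -6
At P = 9: Q = 75 - 6*9 = 21
E = (dQ/dP)(P/Q) = (-6)(9/21) = -18/7

-18/7


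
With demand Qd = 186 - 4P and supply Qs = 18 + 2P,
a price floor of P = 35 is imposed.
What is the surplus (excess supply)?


At P = 35:
Qd = 186 - 4*35 = 46
Qs = 18 + 2*35 = 88
Surplus = Qs - Qd = 88 - 46 = 42

42


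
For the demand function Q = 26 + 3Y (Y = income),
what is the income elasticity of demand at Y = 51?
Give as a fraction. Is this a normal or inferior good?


dQ/dY = 3
At Y = 51: Q = 26 + 3*51 = 179
Ey = (dQ/dY)(Y/Q) = 3 * 51 / 179 = 153/179
Since Ey > 0, this is a normal good.

153/179 (normal good)


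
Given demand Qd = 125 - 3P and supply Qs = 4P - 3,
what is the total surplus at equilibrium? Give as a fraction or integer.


Find equilibrium: 125 - 3P = 4P - 3
125 + 3 = 7P
P* = 128/7 = 128/7
Q* = 4*128/7 - 3 = 491/7
Inverse demand: P = 125/3 - Q/3, so P_max = 125/3
Inverse supply: P = 3/4 + Q/4, so P_min = 3/4
CS = (1/2) * 491/7 * (125/3 - 128/7) = 241081/294
PS = (1/2) * 491/7 * (128/7 - 3/4) = 241081/392
TS = CS + PS = 241081/294 + 241081/392 = 241081/168

241081/168


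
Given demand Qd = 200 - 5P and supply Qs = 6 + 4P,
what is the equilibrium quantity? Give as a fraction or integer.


First find equilibrium price:
200 - 5P = 6 + 4P
P* = 194/9 = 194/9
Then substitute into demand:
Q* = 200 - 5 * 194/9 = 830/9

830/9


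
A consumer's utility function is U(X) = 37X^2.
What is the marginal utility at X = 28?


MU = dU/dX = 37*2*X^(2-1)
MU = 74*X^1
At X = 28:
MU = 74 * 28^1
MU = 74 * 28 = 2072

2072


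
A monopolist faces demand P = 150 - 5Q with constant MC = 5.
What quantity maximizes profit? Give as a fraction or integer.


TR = P*Q = (150 - 5Q)Q = 150Q - 5Q^2
MR = dTR/dQ = 150 - 10Q
Set MR = MC:
150 - 10Q = 5
145 = 10Q
Q* = 145/10 = 29/2

29/2


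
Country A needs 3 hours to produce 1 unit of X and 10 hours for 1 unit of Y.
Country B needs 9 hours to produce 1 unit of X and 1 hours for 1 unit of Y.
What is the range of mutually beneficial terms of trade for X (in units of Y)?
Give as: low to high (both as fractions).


Opportunity cost of X for Country A = hours_X / hours_Y = 3/10 = 3/10 units of Y
Opportunity cost of X for Country B = hours_X / hours_Y = 9/1 = 9 units of Y
Terms of trade must be between the two opportunity costs.
Range: 3/10 to 9

3/10 to 9


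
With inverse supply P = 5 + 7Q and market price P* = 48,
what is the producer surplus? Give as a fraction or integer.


Minimum supply price (at Q=0): P_min = 5
Quantity supplied at P* = 48:
Q* = (48 - 5)/7 = 43/7
PS = (1/2) * Q* * (P* - P_min)
PS = (1/2) * 43/7 * (48 - 5)
PS = (1/2) * 43/7 * 43 = 1849/14

1849/14


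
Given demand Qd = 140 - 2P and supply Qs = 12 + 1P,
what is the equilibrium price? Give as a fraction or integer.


At equilibrium, Qd = Qs.
140 - 2P = 12 + 1P
140 - 12 = 2P + 1P
128 = 3P
P* = 128/3 = 128/3

128/3


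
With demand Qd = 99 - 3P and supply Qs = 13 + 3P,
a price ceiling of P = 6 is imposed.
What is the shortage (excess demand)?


At P = 6:
Qd = 99 - 3*6 = 81
Qs = 13 + 3*6 = 31
Shortage = Qd - Qs = 81 - 31 = 50

50


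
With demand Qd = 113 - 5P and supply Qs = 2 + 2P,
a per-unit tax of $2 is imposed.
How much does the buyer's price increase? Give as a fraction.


With a per-unit tax, the buyer's price increase depends on relative slopes.
Supply slope: d = 2, Demand slope: b = 5
Buyer's price increase = d * tax / (b + d)
= 2 * 2 / (5 + 2)
= 4 / 7 = 4/7

4/7


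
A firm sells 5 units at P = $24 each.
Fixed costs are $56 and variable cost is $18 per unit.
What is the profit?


Total Revenue = P * Q = 24 * 5 = $120
Total Cost = FC + VC*Q = 56 + 18*5 = $146
Profit = TR - TC = 120 - 146 = $-26

$-26


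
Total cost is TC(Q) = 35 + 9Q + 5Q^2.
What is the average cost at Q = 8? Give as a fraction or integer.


TC(8) = 35 + 9*8 + 5*8^2
TC(8) = 35 + 72 + 320 = 427
AC = TC/Q = 427/8 = 427/8

427/8


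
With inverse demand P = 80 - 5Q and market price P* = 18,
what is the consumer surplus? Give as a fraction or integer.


Maximum willingness to pay (at Q=0): P_max = 80
Quantity demanded at P* = 18:
Q* = (80 - 18)/5 = 62/5
CS = (1/2) * Q* * (P_max - P*)
CS = (1/2) * 62/5 * (80 - 18)
CS = (1/2) * 62/5 * 62 = 1922/5

1922/5


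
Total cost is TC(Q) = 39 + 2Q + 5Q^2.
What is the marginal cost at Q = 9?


MC = dTC/dQ = 2 + 2*5*Q
At Q = 9:
MC = 2 + 10*9
MC = 2 + 90 = 92

92


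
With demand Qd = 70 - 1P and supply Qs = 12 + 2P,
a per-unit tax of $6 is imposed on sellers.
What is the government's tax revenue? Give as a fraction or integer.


With tax on sellers, new supply: Qs' = 12 + 2(P - 6)
= 0 + 2P
New equilibrium quantity:
Q_new = 140/3
Tax revenue = tax * Q_new = 6 * 140/3 = 280

280


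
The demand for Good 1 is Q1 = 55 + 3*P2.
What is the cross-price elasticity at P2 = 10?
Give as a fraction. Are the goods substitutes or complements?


dQ1/dP2 = 3
At P2 = 10: Q1 = 55 + 3*10 = 85
Exy = (dQ1/dP2)(P2/Q1) = 3 * 10 / 85 = 6/17
Since Exy > 0, the goods are substitutes.

6/17 (substitutes)


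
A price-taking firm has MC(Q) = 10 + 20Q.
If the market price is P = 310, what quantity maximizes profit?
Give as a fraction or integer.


In perfect competition, profit is maximized where P = MC.
310 = 10 + 20Q
300 = 20Q
Q* = 300/20 = 15

15


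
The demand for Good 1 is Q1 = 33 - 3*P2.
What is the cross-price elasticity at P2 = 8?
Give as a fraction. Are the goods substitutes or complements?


dQ1/dP2 = -3
At P2 = 8: Q1 = 33 - 3*8 = 9
Exy = (dQ1/dP2)(P2/Q1) = -3 * 8 / 9 = -8/3
Since Exy < 0, the goods are complements.

-8/3 (complements)


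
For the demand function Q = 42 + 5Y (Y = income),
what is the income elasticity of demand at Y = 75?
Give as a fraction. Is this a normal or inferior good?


dQ/dY = 5
At Y = 75: Q = 42 + 5*75 = 417
Ey = (dQ/dY)(Y/Q) = 5 * 75 / 417 = 125/139
Since Ey > 0, this is a normal good.

125/139 (normal good)


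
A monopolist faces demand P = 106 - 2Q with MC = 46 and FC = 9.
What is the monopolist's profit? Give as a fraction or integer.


MR = MC: 106 - 4Q = 46
Q* = 15
P* = 106 - 2*15 = 76
Profit = (P* - MC)*Q* - FC
= (76 - 46)*15 - 9
= 30*15 - 9
= 450 - 9 = 441

441


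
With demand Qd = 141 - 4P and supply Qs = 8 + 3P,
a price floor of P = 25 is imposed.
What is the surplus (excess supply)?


At P = 25:
Qd = 141 - 4*25 = 41
Qs = 8 + 3*25 = 83
Surplus = Qs - Qd = 83 - 41 = 42

42


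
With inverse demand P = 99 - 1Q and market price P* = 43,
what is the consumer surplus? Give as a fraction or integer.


Maximum willingness to pay (at Q=0): P_max = 99
Quantity demanded at P* = 43:
Q* = (99 - 43)/1 = 56
CS = (1/2) * Q* * (P_max - P*)
CS = (1/2) * 56 * (99 - 43)
CS = (1/2) * 56 * 56 = 1568

1568


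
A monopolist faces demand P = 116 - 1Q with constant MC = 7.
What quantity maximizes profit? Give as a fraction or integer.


TR = P*Q = (116 - 1Q)Q = 116Q - 1Q^2
MR = dTR/dQ = 116 - 2Q
Set MR = MC:
116 - 2Q = 7
109 = 2Q
Q* = 109/2 = 109/2

109/2


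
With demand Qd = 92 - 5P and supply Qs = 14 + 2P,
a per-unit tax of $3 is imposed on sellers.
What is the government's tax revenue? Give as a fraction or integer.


With tax on sellers, new supply: Qs' = 14 + 2(P - 3)
= 8 + 2P
New equilibrium quantity:
Q_new = 32
Tax revenue = tax * Q_new = 3 * 32 = 96

96


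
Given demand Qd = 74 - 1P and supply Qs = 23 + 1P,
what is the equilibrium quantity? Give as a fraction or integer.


First find equilibrium price:
74 - 1P = 23 + 1P
P* = 51/2 = 51/2
Then substitute into demand:
Q* = 74 - 1 * 51/2 = 97/2

97/2


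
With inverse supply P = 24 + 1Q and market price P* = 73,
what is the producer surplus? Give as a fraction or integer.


Minimum supply price (at Q=0): P_min = 24
Quantity supplied at P* = 73:
Q* = (73 - 24)/1 = 49
PS = (1/2) * Q* * (P* - P_min)
PS = (1/2) * 49 * (73 - 24)
PS = (1/2) * 49 * 49 = 2401/2

2401/2


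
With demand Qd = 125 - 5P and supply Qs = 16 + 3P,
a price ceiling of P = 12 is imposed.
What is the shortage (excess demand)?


At P = 12:
Qd = 125 - 5*12 = 65
Qs = 16 + 3*12 = 52
Shortage = Qd - Qs = 65 - 52 = 13

13


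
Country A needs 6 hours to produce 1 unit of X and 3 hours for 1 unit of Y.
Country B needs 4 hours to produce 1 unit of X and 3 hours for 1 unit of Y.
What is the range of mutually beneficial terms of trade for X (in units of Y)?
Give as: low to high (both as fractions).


Opportunity cost of X for Country A = hours_X / hours_Y = 6/3 = 2 units of Y
Opportunity cost of X for Country B = hours_X / hours_Y = 4/3 = 4/3 units of Y
Terms of trade must be between the two opportunity costs.
Range: 4/3 to 2

4/3 to 2


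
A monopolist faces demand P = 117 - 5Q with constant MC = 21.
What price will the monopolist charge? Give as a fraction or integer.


MR = 117 - 10Q
Set MR = MC: 117 - 10Q = 21
Q* = 48/5
Substitute into demand:
P* = 117 - 5*48/5 = 69

69


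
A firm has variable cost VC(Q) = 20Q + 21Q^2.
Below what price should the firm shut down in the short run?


AVC(Q) = VC(Q)/Q = 20 + 21Q
AVC is increasing in Q, so minimum AVC is at Q -> 0+.
Min AVC = 20
The firm should shut down if P < 20.

20


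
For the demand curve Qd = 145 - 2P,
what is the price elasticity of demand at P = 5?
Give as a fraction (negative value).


dQ/dP = -2
At P = 5: Q = 145 - 2*5 = 135
E = (dQ/dP)(P/Q) = (-2)(5/135) = -2/27

-2/27


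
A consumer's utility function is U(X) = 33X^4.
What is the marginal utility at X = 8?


MU = dU/dX = 33*4*X^(4-1)
MU = 132*X^3
At X = 8:
MU = 132 * 8^3
MU = 132 * 512 = 67584

67584


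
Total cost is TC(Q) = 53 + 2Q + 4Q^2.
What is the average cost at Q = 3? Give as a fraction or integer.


TC(3) = 53 + 2*3 + 4*3^2
TC(3) = 53 + 6 + 36 = 95
AC = TC/Q = 95/3 = 95/3

95/3


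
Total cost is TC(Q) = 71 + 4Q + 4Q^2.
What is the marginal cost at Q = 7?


MC = dTC/dQ = 4 + 2*4*Q
At Q = 7:
MC = 4 + 8*7
MC = 4 + 56 = 60

60


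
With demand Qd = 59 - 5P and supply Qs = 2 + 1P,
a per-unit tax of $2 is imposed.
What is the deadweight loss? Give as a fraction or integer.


Pre-tax equilibrium quantity: Q* = 23/2
Post-tax equilibrium quantity: Q_tax = 59/6
Reduction in quantity: Q* - Q_tax = 5/3
DWL = (1/2) * tax * (Q* - Q_tax)
DWL = (1/2) * 2 * 5/3 = 5/3

5/3


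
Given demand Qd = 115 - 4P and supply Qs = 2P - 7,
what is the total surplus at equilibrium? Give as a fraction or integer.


Find equilibrium: 115 - 4P = 2P - 7
115 + 7 = 6P
P* = 122/6 = 61/3
Q* = 2*61/3 - 7 = 101/3
Inverse demand: P = 115/4 - Q/4, so P_max = 115/4
Inverse supply: P = 7/2 + Q/2, so P_min = 7/2
CS = (1/2) * 101/3 * (115/4 - 61/3) = 10201/72
PS = (1/2) * 101/3 * (61/3 - 7/2) = 10201/36
TS = CS + PS = 10201/72 + 10201/36 = 10201/24

10201/24


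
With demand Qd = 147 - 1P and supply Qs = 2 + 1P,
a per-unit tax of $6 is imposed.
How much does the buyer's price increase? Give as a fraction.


With a per-unit tax, the buyer's price increase depends on relative slopes.
Supply slope: d = 1, Demand slope: b = 1
Buyer's price increase = d * tax / (b + d)
= 1 * 6 / (1 + 1)
= 6 / 2 = 3

3


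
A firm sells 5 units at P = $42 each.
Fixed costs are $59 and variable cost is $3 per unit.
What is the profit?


Total Revenue = P * Q = 42 * 5 = $210
Total Cost = FC + VC*Q = 59 + 3*5 = $74
Profit = TR - TC = 210 - 74 = $136

$136


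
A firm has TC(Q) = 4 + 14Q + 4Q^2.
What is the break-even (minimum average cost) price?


AC(Q) = 4/Q + 14 + 4Q
To minimize: dAC/dQ = -4/Q^2 + 4 = 0
Q^2 = 4/4 = 1
Q* = 1
Min AC = 4/1 + 14 + 4*1
Min AC = 4 + 14 + 4 = 22

22


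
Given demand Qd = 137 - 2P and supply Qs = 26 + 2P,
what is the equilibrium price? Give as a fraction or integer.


At equilibrium, Qd = Qs.
137 - 2P = 26 + 2P
137 - 26 = 2P + 2P
111 = 4P
P* = 111/4 = 111/4

111/4


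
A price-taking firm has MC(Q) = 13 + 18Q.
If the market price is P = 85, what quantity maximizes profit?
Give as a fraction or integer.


In perfect competition, profit is maximized where P = MC.
85 = 13 + 18Q
72 = 18Q
Q* = 72/18 = 4

4


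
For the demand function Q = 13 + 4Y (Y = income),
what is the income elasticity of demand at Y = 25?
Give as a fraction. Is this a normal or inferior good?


dQ/dY = 4
At Y = 25: Q = 13 + 4*25 = 113
Ey = (dQ/dY)(Y/Q) = 4 * 25 / 113 = 100/113
Since Ey > 0, this is a normal good.

100/113 (normal good)


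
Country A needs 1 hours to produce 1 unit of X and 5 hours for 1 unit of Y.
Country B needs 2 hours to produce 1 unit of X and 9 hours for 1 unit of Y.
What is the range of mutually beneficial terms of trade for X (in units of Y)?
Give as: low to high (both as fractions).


Opportunity cost of X for Country A = hours_X / hours_Y = 1/5 = 1/5 units of Y
Opportunity cost of X for Country B = hours_X / hours_Y = 2/9 = 2/9 units of Y
Terms of trade must be between the two opportunity costs.
Range: 1/5 to 2/9

1/5 to 2/9


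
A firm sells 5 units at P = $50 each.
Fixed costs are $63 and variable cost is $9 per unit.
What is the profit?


Total Revenue = P * Q = 50 * 5 = $250
Total Cost = FC + VC*Q = 63 + 9*5 = $108
Profit = TR - TC = 250 - 108 = $142

$142


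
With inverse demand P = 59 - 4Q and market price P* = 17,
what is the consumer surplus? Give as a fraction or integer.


Maximum willingness to pay (at Q=0): P_max = 59
Quantity demanded at P* = 17:
Q* = (59 - 17)/4 = 21/2
CS = (1/2) * Q* * (P_max - P*)
CS = (1/2) * 21/2 * (59 - 17)
CS = (1/2) * 21/2 * 42 = 441/2

441/2


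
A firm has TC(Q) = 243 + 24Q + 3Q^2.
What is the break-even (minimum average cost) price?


AC(Q) = 243/Q + 24 + 3Q
To minimize: dAC/dQ = -243/Q^2 + 3 = 0
Q^2 = 243/3 = 81
Q* = 9
Min AC = 243/9 + 24 + 3*9
Min AC = 27 + 24 + 27 = 78

78


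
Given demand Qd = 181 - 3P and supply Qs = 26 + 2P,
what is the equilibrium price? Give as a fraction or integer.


At equilibrium, Qd = Qs.
181 - 3P = 26 + 2P
181 - 26 = 3P + 2P
155 = 5P
P* = 155/5 = 31

31


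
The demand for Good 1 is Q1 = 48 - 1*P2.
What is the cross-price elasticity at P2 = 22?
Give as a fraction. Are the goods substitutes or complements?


dQ1/dP2 = -1
At P2 = 22: Q1 = 48 - 1*22 = 26
Exy = (dQ1/dP2)(P2/Q1) = -1 * 22 / 26 = -11/13
Since Exy < 0, the goods are complements.

-11/13 (complements)


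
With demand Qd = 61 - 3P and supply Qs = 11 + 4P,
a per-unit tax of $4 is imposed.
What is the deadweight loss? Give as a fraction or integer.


Pre-tax equilibrium quantity: Q* = 277/7
Post-tax equilibrium quantity: Q_tax = 229/7
Reduction in quantity: Q* - Q_tax = 48/7
DWL = (1/2) * tax * (Q* - Q_tax)
DWL = (1/2) * 4 * 48/7 = 96/7

96/7


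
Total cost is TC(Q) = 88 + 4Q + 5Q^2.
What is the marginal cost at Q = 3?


MC = dTC/dQ = 4 + 2*5*Q
At Q = 3:
MC = 4 + 10*3
MC = 4 + 30 = 34

34


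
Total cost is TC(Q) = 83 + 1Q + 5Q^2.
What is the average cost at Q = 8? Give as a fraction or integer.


TC(8) = 83 + 1*8 + 5*8^2
TC(8) = 83 + 8 + 320 = 411
AC = TC/Q = 411/8 = 411/8

411/8


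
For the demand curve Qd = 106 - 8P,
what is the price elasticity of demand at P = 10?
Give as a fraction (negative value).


dQ/dP = -8
At P = 10: Q = 106 - 8*10 = 26
E = (dQ/dP)(P/Q) = (-8)(10/26) = -40/13

-40/13


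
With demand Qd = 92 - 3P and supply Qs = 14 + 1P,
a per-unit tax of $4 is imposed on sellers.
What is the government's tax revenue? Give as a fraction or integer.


With tax on sellers, new supply: Qs' = 14 + 1(P - 4)
= 10 + 1P
New equilibrium quantity:
Q_new = 61/2
Tax revenue = tax * Q_new = 4 * 61/2 = 122

122


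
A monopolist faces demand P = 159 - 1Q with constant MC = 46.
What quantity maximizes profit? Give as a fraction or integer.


TR = P*Q = (159 - 1Q)Q = 159Q - 1Q^2
MR = dTR/dQ = 159 - 2Q
Set MR = MC:
159 - 2Q = 46
113 = 2Q
Q* = 113/2 = 113/2

113/2


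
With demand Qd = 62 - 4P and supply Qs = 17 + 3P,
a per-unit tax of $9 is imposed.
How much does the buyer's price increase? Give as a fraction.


With a per-unit tax, the buyer's price increase depends on relative slopes.
Supply slope: d = 3, Demand slope: b = 4
Buyer's price increase = d * tax / (b + d)
= 3 * 9 / (4 + 3)
= 27 / 7 = 27/7

27/7


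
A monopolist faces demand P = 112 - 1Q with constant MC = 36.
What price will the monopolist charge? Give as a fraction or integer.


MR = 112 - 2Q
Set MR = MC: 112 - 2Q = 36
Q* = 38
Substitute into demand:
P* = 112 - 1*38 = 74

74


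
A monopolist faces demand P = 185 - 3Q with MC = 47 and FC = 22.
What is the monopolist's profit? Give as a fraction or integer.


MR = MC: 185 - 6Q = 47
Q* = 23
P* = 185 - 3*23 = 116
Profit = (P* - MC)*Q* - FC
= (116 - 47)*23 - 22
= 69*23 - 22
= 1587 - 22 = 1565

1565


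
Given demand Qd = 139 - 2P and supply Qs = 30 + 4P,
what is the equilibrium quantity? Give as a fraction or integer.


First find equilibrium price:
139 - 2P = 30 + 4P
P* = 109/6 = 109/6
Then substitute into demand:
Q* = 139 - 2 * 109/6 = 308/3

308/3


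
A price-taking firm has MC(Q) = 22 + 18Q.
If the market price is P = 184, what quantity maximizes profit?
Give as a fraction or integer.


In perfect competition, profit is maximized where P = MC.
184 = 22 + 18Q
162 = 18Q
Q* = 162/18 = 9

9


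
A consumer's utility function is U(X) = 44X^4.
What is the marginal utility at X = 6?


MU = dU/dX = 44*4*X^(4-1)
MU = 176*X^3
At X = 6:
MU = 176 * 6^3
MU = 176 * 216 = 38016

38016


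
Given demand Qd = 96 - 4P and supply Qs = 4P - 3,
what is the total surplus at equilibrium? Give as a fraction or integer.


Find equilibrium: 96 - 4P = 4P - 3
96 + 3 = 8P
P* = 99/8 = 99/8
Q* = 4*99/8 - 3 = 93/2
Inverse demand: P = 24 - Q/4, so P_max = 24
Inverse supply: P = 3/4 + Q/4, so P_min = 3/4
CS = (1/2) * 93/2 * (24 - 99/8) = 8649/32
PS = (1/2) * 93/2 * (99/8 - 3/4) = 8649/32
TS = CS + PS = 8649/32 + 8649/32 = 8649/16

8649/16


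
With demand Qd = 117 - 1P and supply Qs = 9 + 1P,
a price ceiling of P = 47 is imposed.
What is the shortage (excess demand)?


At P = 47:
Qd = 117 - 1*47 = 70
Qs = 9 + 1*47 = 56
Shortage = Qd - Qs = 70 - 56 = 14

14


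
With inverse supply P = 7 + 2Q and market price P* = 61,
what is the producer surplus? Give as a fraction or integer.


Minimum supply price (at Q=0): P_min = 7
Quantity supplied at P* = 61:
Q* = (61 - 7)/2 = 27
PS = (1/2) * Q* * (P* - P_min)
PS = (1/2) * 27 * (61 - 7)
PS = (1/2) * 27 * 54 = 729

729


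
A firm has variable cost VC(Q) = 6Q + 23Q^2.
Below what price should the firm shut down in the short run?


AVC(Q) = VC(Q)/Q = 6 + 23Q
AVC is increasing in Q, so minimum AVC is at Q -> 0+.
Min AVC = 6
The firm should shut down if P < 6.

6


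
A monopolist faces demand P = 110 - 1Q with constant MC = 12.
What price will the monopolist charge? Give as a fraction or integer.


MR = 110 - 2Q
Set MR = MC: 110 - 2Q = 12
Q* = 49
Substitute into demand:
P* = 110 - 1*49 = 61

61


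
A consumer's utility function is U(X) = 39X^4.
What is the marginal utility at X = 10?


MU = dU/dX = 39*4*X^(4-1)
MU = 156*X^3
At X = 10:
MU = 156 * 10^3
MU = 156 * 1000 = 156000

156000


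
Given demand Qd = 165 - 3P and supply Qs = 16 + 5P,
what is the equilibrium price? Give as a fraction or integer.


At equilibrium, Qd = Qs.
165 - 3P = 16 + 5P
165 - 16 = 3P + 5P
149 = 8P
P* = 149/8 = 149/8

149/8


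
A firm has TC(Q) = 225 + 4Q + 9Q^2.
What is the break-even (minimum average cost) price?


AC(Q) = 225/Q + 4 + 9Q
To minimize: dAC/dQ = -225/Q^2 + 9 = 0
Q^2 = 225/9 = 25
Q* = 5
Min AC = 225/5 + 4 + 9*5
Min AC = 45 + 4 + 45 = 94

94


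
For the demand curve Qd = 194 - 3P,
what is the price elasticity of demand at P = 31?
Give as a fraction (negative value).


dQ/dP = -3
At P = 31: Q = 194 - 3*31 = 101
E = (dQ/dP)(P/Q) = (-3)(31/101) = -93/101

-93/101


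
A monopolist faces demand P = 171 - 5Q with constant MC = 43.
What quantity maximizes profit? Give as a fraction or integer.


TR = P*Q = (171 - 5Q)Q = 171Q - 5Q^2
MR = dTR/dQ = 171 - 10Q
Set MR = MC:
171 - 10Q = 43
128 = 10Q
Q* = 128/10 = 64/5

64/5


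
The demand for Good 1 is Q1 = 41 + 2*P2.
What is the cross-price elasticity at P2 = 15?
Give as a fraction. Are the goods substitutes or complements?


dQ1/dP2 = 2
At P2 = 15: Q1 = 41 + 2*15 = 71
Exy = (dQ1/dP2)(P2/Q1) = 2 * 15 / 71 = 30/71
Since Exy > 0, the goods are substitutes.

30/71 (substitutes)


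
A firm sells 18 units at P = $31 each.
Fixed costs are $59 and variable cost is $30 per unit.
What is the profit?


Total Revenue = P * Q = 31 * 18 = $558
Total Cost = FC + VC*Q = 59 + 30*18 = $599
Profit = TR - TC = 558 - 599 = $-41

$-41


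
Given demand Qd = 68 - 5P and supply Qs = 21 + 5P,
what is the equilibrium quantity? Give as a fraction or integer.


First find equilibrium price:
68 - 5P = 21 + 5P
P* = 47/10 = 47/10
Then substitute into demand:
Q* = 68 - 5 * 47/10 = 89/2

89/2


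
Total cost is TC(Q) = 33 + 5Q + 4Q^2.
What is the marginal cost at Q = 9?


MC = dTC/dQ = 5 + 2*4*Q
At Q = 9:
MC = 5 + 8*9
MC = 5 + 72 = 77

77


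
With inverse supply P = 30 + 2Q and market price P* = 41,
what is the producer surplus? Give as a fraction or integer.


Minimum supply price (at Q=0): P_min = 30
Quantity supplied at P* = 41:
Q* = (41 - 30)/2 = 11/2
PS = (1/2) * Q* * (P* - P_min)
PS = (1/2) * 11/2 * (41 - 30)
PS = (1/2) * 11/2 * 11 = 121/4

121/4


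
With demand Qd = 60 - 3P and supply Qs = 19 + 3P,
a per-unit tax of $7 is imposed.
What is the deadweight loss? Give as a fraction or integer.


Pre-tax equilibrium quantity: Q* = 79/2
Post-tax equilibrium quantity: Q_tax = 29
Reduction in quantity: Q* - Q_tax = 21/2
DWL = (1/2) * tax * (Q* - Q_tax)
DWL = (1/2) * 7 * 21/2 = 147/4

147/4


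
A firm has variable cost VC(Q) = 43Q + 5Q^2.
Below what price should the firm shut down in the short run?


AVC(Q) = VC(Q)/Q = 43 + 5Q
AVC is increasing in Q, so minimum AVC is at Q -> 0+.
Min AVC = 43
The firm should shut down if P < 43.

43


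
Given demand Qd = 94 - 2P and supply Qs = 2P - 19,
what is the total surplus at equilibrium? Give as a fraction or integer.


Find equilibrium: 94 - 2P = 2P - 19
94 + 19 = 4P
P* = 113/4 = 113/4
Q* = 2*113/4 - 19 = 75/2
Inverse demand: P = 47 - Q/2, so P_max = 47
Inverse supply: P = 19/2 + Q/2, so P_min = 19/2
CS = (1/2) * 75/2 * (47 - 113/4) = 5625/16
PS = (1/2) * 75/2 * (113/4 - 19/2) = 5625/16
TS = CS + PS = 5625/16 + 5625/16 = 5625/8

5625/8


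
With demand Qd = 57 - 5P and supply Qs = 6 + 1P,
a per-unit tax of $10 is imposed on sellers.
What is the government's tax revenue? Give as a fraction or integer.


With tax on sellers, new supply: Qs' = 6 + 1(P - 10)
= 1P - 4
New equilibrium quantity:
Q_new = 37/6
Tax revenue = tax * Q_new = 10 * 37/6 = 185/3

185/3


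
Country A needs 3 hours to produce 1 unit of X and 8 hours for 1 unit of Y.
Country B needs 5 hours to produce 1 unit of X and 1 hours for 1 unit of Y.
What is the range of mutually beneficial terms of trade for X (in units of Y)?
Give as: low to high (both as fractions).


Opportunity cost of X for Country A = hours_X / hours_Y = 3/8 = 3/8 units of Y
Opportunity cost of X for Country B = hours_X / hours_Y = 5/1 = 5 units of Y
Terms of trade must be between the two opportunity costs.
Range: 3/8 to 5

3/8 to 5


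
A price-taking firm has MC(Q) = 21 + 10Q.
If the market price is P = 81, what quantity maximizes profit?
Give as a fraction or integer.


In perfect competition, profit is maximized where P = MC.
81 = 21 + 10Q
60 = 10Q
Q* = 60/10 = 6

6


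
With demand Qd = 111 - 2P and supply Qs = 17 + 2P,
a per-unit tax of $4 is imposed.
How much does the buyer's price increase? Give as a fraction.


With a per-unit tax, the buyer's price increase depends on relative slopes.
Supply slope: d = 2, Demand slope: b = 2
Buyer's price increase = d * tax / (b + d)
= 2 * 4 / (2 + 2)
= 8 / 4 = 2

2


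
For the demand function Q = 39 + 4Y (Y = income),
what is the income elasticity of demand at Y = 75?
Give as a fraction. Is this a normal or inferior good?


dQ/dY = 4
At Y = 75: Q = 39 + 4*75 = 339
Ey = (dQ/dY)(Y/Q) = 4 * 75 / 339 = 100/113
Since Ey > 0, this is a normal good.

100/113 (normal good)


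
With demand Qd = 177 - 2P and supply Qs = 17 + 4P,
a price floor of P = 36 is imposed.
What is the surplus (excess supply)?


At P = 36:
Qd = 177 - 2*36 = 105
Qs = 17 + 4*36 = 161
Surplus = Qs - Qd = 161 - 105 = 56

56


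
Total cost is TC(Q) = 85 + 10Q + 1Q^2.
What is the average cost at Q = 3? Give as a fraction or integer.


TC(3) = 85 + 10*3 + 1*3^2
TC(3) = 85 + 30 + 9 = 124
AC = TC/Q = 124/3 = 124/3

124/3


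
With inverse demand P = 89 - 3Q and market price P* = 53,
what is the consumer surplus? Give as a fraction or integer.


Maximum willingness to pay (at Q=0): P_max = 89
Quantity demanded at P* = 53:
Q* = (89 - 53)/3 = 12
CS = (1/2) * Q* * (P_max - P*)
CS = (1/2) * 12 * (89 - 53)
CS = (1/2) * 12 * 36 = 216

216


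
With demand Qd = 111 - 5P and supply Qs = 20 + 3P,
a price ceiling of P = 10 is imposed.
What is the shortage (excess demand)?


At P = 10:
Qd = 111 - 5*10 = 61
Qs = 20 + 3*10 = 50
Shortage = Qd - Qs = 61 - 50 = 11

11


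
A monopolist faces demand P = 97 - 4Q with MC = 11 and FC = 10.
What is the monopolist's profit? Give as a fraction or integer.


MR = MC: 97 - 8Q = 11
Q* = 43/4
P* = 97 - 4*43/4 = 54
Profit = (P* - MC)*Q* - FC
= (54 - 11)*43/4 - 10
= 43*43/4 - 10
= 1849/4 - 10 = 1809/4

1809/4


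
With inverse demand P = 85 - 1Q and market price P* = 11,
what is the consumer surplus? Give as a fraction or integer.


Maximum willingness to pay (at Q=0): P_max = 85
Quantity demanded at P* = 11:
Q* = (85 - 11)/1 = 74
CS = (1/2) * Q* * (P_max - P*)
CS = (1/2) * 74 * (85 - 11)
CS = (1/2) * 74 * 74 = 2738

2738


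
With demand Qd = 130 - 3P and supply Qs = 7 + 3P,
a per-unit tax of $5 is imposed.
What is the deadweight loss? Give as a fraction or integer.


Pre-tax equilibrium quantity: Q* = 137/2
Post-tax equilibrium quantity: Q_tax = 61
Reduction in quantity: Q* - Q_tax = 15/2
DWL = (1/2) * tax * (Q* - Q_tax)
DWL = (1/2) * 5 * 15/2 = 75/4

75/4


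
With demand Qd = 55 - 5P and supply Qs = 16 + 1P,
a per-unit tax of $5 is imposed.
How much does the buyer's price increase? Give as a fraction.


With a per-unit tax, the buyer's price increase depends on relative slopes.
Supply slope: d = 1, Demand slope: b = 5
Buyer's price increase = d * tax / (b + d)
= 1 * 5 / (5 + 1)
= 5 / 6 = 5/6

5/6


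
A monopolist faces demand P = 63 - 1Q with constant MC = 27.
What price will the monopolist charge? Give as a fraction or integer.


MR = 63 - 2Q
Set MR = MC: 63 - 2Q = 27
Q* = 18
Substitute into demand:
P* = 63 - 1*18 = 45

45


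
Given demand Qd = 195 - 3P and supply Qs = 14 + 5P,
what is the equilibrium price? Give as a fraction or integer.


At equilibrium, Qd = Qs.
195 - 3P = 14 + 5P
195 - 14 = 3P + 5P
181 = 8P
P* = 181/8 = 181/8

181/8


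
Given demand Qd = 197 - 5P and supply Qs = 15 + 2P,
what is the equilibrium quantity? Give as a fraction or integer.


First find equilibrium price:
197 - 5P = 15 + 2P
P* = 182/7 = 26
Then substitute into demand:
Q* = 197 - 5 * 26 = 67

67


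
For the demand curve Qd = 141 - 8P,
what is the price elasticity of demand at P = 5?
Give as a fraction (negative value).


dQ/dP = -8
At P = 5: Q = 141 - 8*5 = 101
E = (dQ/dP)(P/Q) = (-8)(5/101) = -40/101

-40/101


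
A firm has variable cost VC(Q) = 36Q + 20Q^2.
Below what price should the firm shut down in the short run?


AVC(Q) = VC(Q)/Q = 36 + 20Q
AVC is increasing in Q, so minimum AVC is at Q -> 0+.
Min AVC = 36
The firm should shut down if P < 36.

36


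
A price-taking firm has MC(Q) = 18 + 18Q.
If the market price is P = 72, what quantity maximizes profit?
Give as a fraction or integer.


In perfect competition, profit is maximized where P = MC.
72 = 18 + 18Q
54 = 18Q
Q* = 54/18 = 3

3


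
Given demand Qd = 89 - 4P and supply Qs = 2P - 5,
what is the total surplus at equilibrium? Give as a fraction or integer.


Find equilibrium: 89 - 4P = 2P - 5
89 + 5 = 6P
P* = 94/6 = 47/3
Q* = 2*47/3 - 5 = 79/3
Inverse demand: P = 89/4 - Q/4, so P_max = 89/4
Inverse supply: P = 5/2 + Q/2, so P_min = 5/2
CS = (1/2) * 79/3 * (89/4 - 47/3) = 6241/72
PS = (1/2) * 79/3 * (47/3 - 5/2) = 6241/36
TS = CS + PS = 6241/72 + 6241/36 = 6241/24

6241/24


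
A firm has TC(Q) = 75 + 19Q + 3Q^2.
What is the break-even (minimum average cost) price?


AC(Q) = 75/Q + 19 + 3Q
To minimize: dAC/dQ = -75/Q^2 + 3 = 0
Q^2 = 75/3 = 25
Q* = 5
Min AC = 75/5 + 19 + 3*5
Min AC = 15 + 19 + 15 = 49

49


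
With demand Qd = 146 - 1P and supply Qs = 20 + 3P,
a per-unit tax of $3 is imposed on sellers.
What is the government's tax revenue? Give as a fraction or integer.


With tax on sellers, new supply: Qs' = 20 + 3(P - 3)
= 11 + 3P
New equilibrium quantity:
Q_new = 449/4
Tax revenue = tax * Q_new = 3 * 449/4 = 1347/4

1347/4


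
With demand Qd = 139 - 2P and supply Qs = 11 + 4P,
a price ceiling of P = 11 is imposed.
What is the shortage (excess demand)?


At P = 11:
Qd = 139 - 2*11 = 117
Qs = 11 + 4*11 = 55
Shortage = Qd - Qs = 117 - 55 = 62

62


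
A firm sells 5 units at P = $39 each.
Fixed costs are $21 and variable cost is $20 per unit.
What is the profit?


Total Revenue = P * Q = 39 * 5 = $195
Total Cost = FC + VC*Q = 21 + 20*5 = $121
Profit = TR - TC = 195 - 121 = $74

$74


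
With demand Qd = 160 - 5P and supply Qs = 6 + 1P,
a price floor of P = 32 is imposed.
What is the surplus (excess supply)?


At P = 32:
Qd = 160 - 5*32 = 0
Qs = 6 + 1*32 = 38
Surplus = Qs - Qd = 38 - 0 = 38

38


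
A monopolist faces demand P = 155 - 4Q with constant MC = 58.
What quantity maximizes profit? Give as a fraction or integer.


TR = P*Q = (155 - 4Q)Q = 155Q - 4Q^2
MR = dTR/dQ = 155 - 8Q
Set MR = MC:
155 - 8Q = 58
97 = 8Q
Q* = 97/8 = 97/8

97/8


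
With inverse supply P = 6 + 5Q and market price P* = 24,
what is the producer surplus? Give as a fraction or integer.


Minimum supply price (at Q=0): P_min = 6
Quantity supplied at P* = 24:
Q* = (24 - 6)/5 = 18/5
PS = (1/2) * Q* * (P* - P_min)
PS = (1/2) * 18/5 * (24 - 6)
PS = (1/2) * 18/5 * 18 = 162/5

162/5


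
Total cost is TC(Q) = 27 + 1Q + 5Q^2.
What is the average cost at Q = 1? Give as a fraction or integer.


TC(1) = 27 + 1*1 + 5*1^2
TC(1) = 27 + 1 + 5 = 33
AC = TC/Q = 33/1 = 33

33


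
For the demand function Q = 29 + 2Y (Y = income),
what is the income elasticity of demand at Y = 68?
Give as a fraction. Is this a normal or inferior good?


dQ/dY = 2
At Y = 68: Q = 29 + 2*68 = 165
Ey = (dQ/dY)(Y/Q) = 2 * 68 / 165 = 136/165
Since Ey > 0, this is a normal good.

136/165 (normal good)


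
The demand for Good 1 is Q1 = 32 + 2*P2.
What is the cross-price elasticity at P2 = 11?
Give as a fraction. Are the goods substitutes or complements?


dQ1/dP2 = 2
At P2 = 11: Q1 = 32 + 2*11 = 54
Exy = (dQ1/dP2)(P2/Q1) = 2 * 11 / 54 = 11/27
Since Exy > 0, the goods are substitutes.

11/27 (substitutes)


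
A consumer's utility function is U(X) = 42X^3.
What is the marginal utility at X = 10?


MU = dU/dX = 42*3*X^(3-1)
MU = 126*X^2
At X = 10:
MU = 126 * 10^2
MU = 126 * 100 = 12600

12600


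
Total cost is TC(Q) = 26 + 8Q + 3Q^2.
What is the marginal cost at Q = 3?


MC = dTC/dQ = 8 + 2*3*Q
At Q = 3:
MC = 8 + 6*3
MC = 8 + 18 = 26

26


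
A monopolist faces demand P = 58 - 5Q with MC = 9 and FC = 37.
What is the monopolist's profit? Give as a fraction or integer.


MR = MC: 58 - 10Q = 9
Q* = 49/10
P* = 58 - 5*49/10 = 67/2
Profit = (P* - MC)*Q* - FC
= (67/2 - 9)*49/10 - 37
= 49/2*49/10 - 37
= 2401/20 - 37 = 1661/20

1661/20


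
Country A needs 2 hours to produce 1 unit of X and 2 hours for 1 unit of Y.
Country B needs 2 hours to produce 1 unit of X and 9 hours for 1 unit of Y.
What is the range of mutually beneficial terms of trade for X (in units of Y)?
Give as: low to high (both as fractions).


Opportunity cost of X for Country A = hours_X / hours_Y = 2/2 = 1 units of Y
Opportunity cost of X for Country B = hours_X / hours_Y = 2/9 = 2/9 units of Y
Terms of trade must be between the two opportunity costs.
Range: 2/9 to 1

2/9 to 1


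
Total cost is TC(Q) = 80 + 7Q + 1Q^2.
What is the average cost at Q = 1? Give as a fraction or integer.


TC(1) = 80 + 7*1 + 1*1^2
TC(1) = 80 + 7 + 1 = 88
AC = TC/Q = 88/1 = 88

88


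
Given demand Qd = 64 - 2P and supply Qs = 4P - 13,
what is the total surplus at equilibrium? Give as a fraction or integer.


Find equilibrium: 64 - 2P = 4P - 13
64 + 13 = 6P
P* = 77/6 = 77/6
Q* = 4*77/6 - 13 = 115/3
Inverse demand: P = 32 - Q/2, so P_max = 32
Inverse supply: P = 13/4 + Q/4, so P_min = 13/4
CS = (1/2) * 115/3 * (32 - 77/6) = 13225/36
PS = (1/2) * 115/3 * (77/6 - 13/4) = 13225/72
TS = CS + PS = 13225/36 + 13225/72 = 13225/24

13225/24


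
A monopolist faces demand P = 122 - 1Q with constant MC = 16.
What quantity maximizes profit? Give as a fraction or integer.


TR = P*Q = (122 - 1Q)Q = 122Q - 1Q^2
MR = dTR/dQ = 122 - 2Q
Set MR = MC:
122 - 2Q = 16
106 = 2Q
Q* = 106/2 = 53

53


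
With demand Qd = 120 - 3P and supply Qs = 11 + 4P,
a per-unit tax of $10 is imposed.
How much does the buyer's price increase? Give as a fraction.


With a per-unit tax, the buyer's price increase depends on relative slopes.
Supply slope: d = 4, Demand slope: b = 3
Buyer's price increase = d * tax / (b + d)
= 4 * 10 / (3 + 4)
= 40 / 7 = 40/7

40/7


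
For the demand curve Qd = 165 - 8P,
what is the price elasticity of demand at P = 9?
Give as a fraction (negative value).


dQ/dP = -8
At P = 9: Q = 165 - 8*9 = 93
E = (dQ/dP)(P/Q) = (-8)(9/93) = -24/31

-24/31


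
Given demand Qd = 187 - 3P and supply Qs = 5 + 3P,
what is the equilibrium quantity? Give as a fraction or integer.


First find equilibrium price:
187 - 3P = 5 + 3P
P* = 182/6 = 91/3
Then substitute into demand:
Q* = 187 - 3 * 91/3 = 96

96


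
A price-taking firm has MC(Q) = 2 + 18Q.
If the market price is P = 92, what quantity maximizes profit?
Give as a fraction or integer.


In perfect competition, profit is maximized where P = MC.
92 = 2 + 18Q
90 = 18Q
Q* = 90/18 = 5

5


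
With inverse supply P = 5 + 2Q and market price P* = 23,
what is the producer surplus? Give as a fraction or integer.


Minimum supply price (at Q=0): P_min = 5
Quantity supplied at P* = 23:
Q* = (23 - 5)/2 = 9
PS = (1/2) * Q* * (P* - P_min)
PS = (1/2) * 9 * (23 - 5)
PS = (1/2) * 9 * 18 = 81

81


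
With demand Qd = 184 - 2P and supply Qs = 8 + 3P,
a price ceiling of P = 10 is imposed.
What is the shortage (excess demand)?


At P = 10:
Qd = 184 - 2*10 = 164
Qs = 8 + 3*10 = 38
Shortage = Qd - Qs = 164 - 38 = 126

126


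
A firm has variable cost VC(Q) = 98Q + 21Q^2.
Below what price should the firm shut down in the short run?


AVC(Q) = VC(Q)/Q = 98 + 21Q
AVC is increasing in Q, so minimum AVC is at Q -> 0+.
Min AVC = 98
The firm should shut down if P < 98.

98


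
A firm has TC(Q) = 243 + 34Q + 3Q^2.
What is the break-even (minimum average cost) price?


AC(Q) = 243/Q + 34 + 3Q
To minimize: dAC/dQ = -243/Q^2 + 3 = 0
Q^2 = 243/3 = 81
Q* = 9
Min AC = 243/9 + 34 + 3*9
Min AC = 27 + 34 + 27 = 88

88


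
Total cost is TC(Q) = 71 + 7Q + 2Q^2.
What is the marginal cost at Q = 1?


MC = dTC/dQ = 7 + 2*2*Q
At Q = 1:
MC = 7 + 4*1
MC = 7 + 4 = 11

11


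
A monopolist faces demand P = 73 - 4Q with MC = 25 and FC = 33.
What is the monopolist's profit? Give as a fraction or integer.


MR = MC: 73 - 8Q = 25
Q* = 6
P* = 73 - 4*6 = 49
Profit = (P* - MC)*Q* - FC
= (49 - 25)*6 - 33
= 24*6 - 33
= 144 - 33 = 111

111


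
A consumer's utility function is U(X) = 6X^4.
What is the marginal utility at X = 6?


MU = dU/dX = 6*4*X^(4-1)
MU = 24*X^3
At X = 6:
MU = 24 * 6^3
MU = 24 * 216 = 5184

5184


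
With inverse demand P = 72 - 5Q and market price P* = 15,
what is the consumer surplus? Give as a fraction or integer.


Maximum willingness to pay (at Q=0): P_max = 72
Quantity demanded at P* = 15:
Q* = (72 - 15)/5 = 57/5
CS = (1/2) * Q* * (P_max - P*)
CS = (1/2) * 57/5 * (72 - 15)
CS = (1/2) * 57/5 * 57 = 3249/10

3249/10


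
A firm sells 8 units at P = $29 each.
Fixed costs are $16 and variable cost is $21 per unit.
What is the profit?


Total Revenue = P * Q = 29 * 8 = $232
Total Cost = FC + VC*Q = 16 + 21*8 = $184
Profit = TR - TC = 232 - 184 = $48

$48


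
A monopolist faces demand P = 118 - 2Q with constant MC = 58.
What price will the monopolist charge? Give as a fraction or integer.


MR = 118 - 4Q
Set MR = MC: 118 - 4Q = 58
Q* = 15
Substitute into demand:
P* = 118 - 2*15 = 88

88


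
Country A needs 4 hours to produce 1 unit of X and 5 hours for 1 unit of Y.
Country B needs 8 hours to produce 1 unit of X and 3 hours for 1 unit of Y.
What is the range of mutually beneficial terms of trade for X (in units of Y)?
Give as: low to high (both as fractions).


Opportunity cost of X for Country A = hours_X / hours_Y = 4/5 = 4/5 units of Y
Opportunity cost of X for Country B = hours_X / hours_Y = 8/3 = 8/3 units of Y
Terms of trade must be between the two opportunity costs.
Range: 4/5 to 8/3

4/5 to 8/3


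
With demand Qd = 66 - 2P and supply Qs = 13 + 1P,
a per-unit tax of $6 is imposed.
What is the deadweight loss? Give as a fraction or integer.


Pre-tax equilibrium quantity: Q* = 92/3
Post-tax equilibrium quantity: Q_tax = 80/3
Reduction in quantity: Q* - Q_tax = 4
DWL = (1/2) * tax * (Q* - Q_tax)
DWL = (1/2) * 6 * 4 = 12

12


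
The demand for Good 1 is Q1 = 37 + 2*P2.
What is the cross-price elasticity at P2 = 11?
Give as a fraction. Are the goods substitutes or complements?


dQ1/dP2 = 2
At P2 = 11: Q1 = 37 + 2*11 = 59
Exy = (dQ1/dP2)(P2/Q1) = 2 * 11 / 59 = 22/59
Since Exy > 0, the goods are substitutes.

22/59 (substitutes)


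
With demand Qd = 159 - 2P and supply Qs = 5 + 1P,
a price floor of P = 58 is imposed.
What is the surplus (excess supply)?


At P = 58:
Qd = 159 - 2*58 = 43
Qs = 5 + 1*58 = 63
Surplus = Qs - Qd = 63 - 43 = 20

20


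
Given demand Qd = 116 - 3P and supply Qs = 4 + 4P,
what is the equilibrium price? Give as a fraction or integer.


At equilibrium, Qd = Qs.
116 - 3P = 4 + 4P
116 - 4 = 3P + 4P
112 = 7P
P* = 112/7 = 16

16


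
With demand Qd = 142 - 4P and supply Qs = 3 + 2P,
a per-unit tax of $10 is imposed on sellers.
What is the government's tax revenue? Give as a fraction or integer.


With tax on sellers, new supply: Qs' = 3 + 2(P - 10)
= 2P - 17
New equilibrium quantity:
Q_new = 36
Tax revenue = tax * Q_new = 10 * 36 = 360

360


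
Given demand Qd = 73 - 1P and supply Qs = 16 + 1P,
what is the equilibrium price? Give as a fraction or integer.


At equilibrium, Qd = Qs.
73 - 1P = 16 + 1P
73 - 16 = 1P + 1P
57 = 2P
P* = 57/2 = 57/2

57/2


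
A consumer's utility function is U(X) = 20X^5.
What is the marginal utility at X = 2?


MU = dU/dX = 20*5*X^(5-1)
MU = 100*X^4
At X = 2:
MU = 100 * 2^4
MU = 100 * 16 = 1600

1600


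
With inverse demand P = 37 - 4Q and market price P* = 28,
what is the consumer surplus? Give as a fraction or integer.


Maximum willingness to pay (at Q=0): P_max = 37
Quantity demanded at P* = 28:
Q* = (37 - 28)/4 = 9/4
CS = (1/2) * Q* * (P_max - P*)
CS = (1/2) * 9/4 * (37 - 28)
CS = (1/2) * 9/4 * 9 = 81/8

81/8
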